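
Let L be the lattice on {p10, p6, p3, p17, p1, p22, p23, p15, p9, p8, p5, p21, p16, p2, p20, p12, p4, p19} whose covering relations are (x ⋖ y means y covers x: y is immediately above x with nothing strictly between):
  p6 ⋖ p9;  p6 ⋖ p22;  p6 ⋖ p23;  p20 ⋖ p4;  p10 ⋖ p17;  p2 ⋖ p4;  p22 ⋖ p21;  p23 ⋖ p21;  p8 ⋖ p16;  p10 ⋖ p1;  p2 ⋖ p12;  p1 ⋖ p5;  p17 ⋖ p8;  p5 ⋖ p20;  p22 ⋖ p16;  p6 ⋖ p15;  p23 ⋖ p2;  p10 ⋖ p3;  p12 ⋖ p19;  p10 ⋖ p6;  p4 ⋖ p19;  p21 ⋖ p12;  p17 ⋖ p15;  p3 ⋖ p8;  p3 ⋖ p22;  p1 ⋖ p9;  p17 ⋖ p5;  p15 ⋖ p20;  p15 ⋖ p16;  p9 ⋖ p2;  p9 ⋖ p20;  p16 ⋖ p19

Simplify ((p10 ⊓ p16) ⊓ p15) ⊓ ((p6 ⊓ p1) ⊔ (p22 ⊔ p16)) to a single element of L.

p10 ∧ p16 = p10
p10 ∧ p15 = p10
p6 ∧ p1 = p10
p22 ∨ p16 = p16
p10 ∨ p16 = p16
p10 ∧ p16 = p10

p10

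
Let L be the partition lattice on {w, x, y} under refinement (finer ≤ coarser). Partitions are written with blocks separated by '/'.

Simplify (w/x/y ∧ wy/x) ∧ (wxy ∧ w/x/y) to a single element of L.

w/x/y

w/x/y ∧ wy/x = w/x/y
wxy ∧ w/x/y = w/x/y
w/x/y ∧ w/x/y = w/x/y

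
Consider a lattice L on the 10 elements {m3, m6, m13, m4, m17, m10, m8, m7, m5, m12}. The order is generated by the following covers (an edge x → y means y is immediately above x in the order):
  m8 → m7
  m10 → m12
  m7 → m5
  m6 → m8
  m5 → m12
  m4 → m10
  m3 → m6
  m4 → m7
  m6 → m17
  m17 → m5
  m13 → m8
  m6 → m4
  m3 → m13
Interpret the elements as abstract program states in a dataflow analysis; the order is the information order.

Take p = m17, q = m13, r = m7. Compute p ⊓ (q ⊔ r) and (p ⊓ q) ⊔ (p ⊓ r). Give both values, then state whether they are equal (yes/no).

m6; m6; yes

q ⊔ r = m7, so p ⊓ (q ⊔ r) = m17 ⊓ m7 = m6.
p ⊓ q = m3 and p ⊓ r = m6, so (p ⊓ q) ⊔ (p ⊓ r) = m3 ⊔ m6 = m6.
Equal: yes.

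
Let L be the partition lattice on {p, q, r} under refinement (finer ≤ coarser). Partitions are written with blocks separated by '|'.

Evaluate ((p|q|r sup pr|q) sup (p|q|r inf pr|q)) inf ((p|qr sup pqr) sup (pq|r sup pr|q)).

pr|q

p|q|r ∨ pr|q = pr|q
p|q|r ∧ pr|q = p|q|r
pr|q ∨ p|q|r = pr|q
p|qr ∨ pqr = pqr
pq|r ∨ pr|q = pqr
pqr ∨ pqr = pqr
pr|q ∧ pqr = pr|q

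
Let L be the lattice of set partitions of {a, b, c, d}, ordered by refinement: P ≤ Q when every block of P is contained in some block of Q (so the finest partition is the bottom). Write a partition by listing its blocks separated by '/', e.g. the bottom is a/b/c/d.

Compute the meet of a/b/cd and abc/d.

a/b/c/d

Common lower bounds of {a/b/cd, abc/d}: a/b/c/d.
The greatest among these is a/b/c/d.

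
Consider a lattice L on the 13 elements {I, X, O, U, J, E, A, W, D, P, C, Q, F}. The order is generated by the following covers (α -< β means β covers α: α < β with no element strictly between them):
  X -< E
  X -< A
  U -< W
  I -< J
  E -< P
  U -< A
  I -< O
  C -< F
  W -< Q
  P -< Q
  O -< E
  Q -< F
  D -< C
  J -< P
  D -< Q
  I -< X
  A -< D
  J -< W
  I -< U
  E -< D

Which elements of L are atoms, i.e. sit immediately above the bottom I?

J, O, U, X

The atoms are exactly the elements that cover I: J, O, U, X.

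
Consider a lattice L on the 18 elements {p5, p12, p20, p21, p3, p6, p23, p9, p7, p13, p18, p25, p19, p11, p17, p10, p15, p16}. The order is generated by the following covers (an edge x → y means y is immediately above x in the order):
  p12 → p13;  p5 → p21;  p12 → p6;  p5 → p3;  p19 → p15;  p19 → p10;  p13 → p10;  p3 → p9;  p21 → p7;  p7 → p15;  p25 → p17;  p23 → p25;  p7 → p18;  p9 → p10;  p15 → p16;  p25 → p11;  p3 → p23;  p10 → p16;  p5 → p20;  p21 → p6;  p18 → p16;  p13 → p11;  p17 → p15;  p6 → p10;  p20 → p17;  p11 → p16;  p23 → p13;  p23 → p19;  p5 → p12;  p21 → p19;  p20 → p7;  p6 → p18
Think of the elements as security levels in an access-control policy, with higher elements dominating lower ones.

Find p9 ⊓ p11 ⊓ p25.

p3

Common lower bounds of {p9, p11, p25}: p3, p5.
The greatest among these is p3.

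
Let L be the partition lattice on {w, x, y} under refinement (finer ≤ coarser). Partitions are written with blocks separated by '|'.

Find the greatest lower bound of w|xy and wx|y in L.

w|x|y

Common lower bounds of {w|xy, wx|y}: w|x|y.
The greatest among these is w|x|y.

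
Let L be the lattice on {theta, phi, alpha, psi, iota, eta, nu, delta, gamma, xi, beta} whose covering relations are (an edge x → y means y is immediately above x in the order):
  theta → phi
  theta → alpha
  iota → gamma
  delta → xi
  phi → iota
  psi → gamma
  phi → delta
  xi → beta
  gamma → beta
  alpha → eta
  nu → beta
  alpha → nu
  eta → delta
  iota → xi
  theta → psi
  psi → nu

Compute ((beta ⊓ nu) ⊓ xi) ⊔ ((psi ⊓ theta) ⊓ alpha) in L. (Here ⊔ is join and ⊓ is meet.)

alpha

beta ∧ nu = nu
nu ∧ xi = alpha
psi ∧ theta = theta
theta ∧ alpha = theta
alpha ∨ theta = alpha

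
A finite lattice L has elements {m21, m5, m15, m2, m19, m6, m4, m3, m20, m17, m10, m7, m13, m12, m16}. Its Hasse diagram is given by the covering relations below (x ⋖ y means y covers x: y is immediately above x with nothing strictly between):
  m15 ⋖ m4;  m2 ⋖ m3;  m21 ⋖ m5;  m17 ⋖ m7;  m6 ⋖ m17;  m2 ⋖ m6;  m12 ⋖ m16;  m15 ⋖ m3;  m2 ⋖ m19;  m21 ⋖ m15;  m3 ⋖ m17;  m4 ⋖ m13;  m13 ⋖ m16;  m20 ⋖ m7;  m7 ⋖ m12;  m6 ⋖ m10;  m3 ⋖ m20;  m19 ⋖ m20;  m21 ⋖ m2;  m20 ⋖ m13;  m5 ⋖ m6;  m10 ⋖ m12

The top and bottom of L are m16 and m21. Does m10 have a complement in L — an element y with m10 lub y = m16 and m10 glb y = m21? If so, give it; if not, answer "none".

m4

Need y with m10 ∨ y = m16 and m10 ∧ y = m21.
Checking each element gives: m4.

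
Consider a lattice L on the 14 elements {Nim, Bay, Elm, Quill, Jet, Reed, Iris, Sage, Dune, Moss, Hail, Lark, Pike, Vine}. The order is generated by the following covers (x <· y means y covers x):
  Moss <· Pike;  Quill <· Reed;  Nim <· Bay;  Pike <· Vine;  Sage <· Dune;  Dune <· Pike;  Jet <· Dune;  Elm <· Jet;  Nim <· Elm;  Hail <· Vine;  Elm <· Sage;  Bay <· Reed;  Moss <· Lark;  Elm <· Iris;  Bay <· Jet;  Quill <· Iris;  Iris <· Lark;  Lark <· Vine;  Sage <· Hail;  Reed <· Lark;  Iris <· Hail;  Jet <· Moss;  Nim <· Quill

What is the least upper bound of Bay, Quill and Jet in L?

Common upper bounds of {Bay, Quill, Jet}: Lark, Vine.
The least among these is Lark.

Lark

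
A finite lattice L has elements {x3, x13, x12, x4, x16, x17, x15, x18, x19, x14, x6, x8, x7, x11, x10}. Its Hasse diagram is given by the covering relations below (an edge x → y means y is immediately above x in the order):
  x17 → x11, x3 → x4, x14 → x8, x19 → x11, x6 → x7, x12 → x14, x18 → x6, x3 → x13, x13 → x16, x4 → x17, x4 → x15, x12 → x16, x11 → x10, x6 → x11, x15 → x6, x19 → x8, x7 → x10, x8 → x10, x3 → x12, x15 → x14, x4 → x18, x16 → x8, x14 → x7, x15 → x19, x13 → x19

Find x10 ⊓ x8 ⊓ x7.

Common lower bounds of {x10, x8, x7}: x12, x14, x15, x3, x4.
The greatest among these is x14.

x14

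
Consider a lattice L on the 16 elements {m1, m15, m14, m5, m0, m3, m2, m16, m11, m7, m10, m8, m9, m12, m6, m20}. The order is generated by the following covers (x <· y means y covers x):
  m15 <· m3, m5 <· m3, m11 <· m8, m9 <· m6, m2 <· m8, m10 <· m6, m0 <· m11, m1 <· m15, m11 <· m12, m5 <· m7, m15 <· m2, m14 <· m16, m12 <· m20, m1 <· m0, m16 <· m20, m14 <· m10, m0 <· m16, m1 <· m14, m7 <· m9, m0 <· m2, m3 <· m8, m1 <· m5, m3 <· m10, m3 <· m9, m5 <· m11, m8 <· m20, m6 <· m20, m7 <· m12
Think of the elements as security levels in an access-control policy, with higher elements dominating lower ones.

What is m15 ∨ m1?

Common upper bounds of {m15, m1}: m10, m15, m2, m20, m3, m6, m8, m9.
The least among these is m15.

m15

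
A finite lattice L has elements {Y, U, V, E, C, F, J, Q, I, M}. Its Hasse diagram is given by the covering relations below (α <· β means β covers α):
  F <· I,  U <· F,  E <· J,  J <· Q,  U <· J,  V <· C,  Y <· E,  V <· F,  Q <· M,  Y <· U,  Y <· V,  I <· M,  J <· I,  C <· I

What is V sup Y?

Common upper bounds of {V, Y}: C, F, I, M, V.
The least among these is V.

V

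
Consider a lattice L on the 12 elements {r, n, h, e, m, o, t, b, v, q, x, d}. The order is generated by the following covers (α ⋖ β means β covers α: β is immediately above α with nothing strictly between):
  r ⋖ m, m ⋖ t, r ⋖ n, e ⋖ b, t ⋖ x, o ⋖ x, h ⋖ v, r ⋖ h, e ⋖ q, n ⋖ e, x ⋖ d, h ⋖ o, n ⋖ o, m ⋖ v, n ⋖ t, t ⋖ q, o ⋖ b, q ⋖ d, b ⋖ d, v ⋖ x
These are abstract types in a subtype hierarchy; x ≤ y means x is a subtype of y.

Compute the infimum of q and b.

Common lower bounds of {q, b}: e, n, r.
The greatest among these is e.

e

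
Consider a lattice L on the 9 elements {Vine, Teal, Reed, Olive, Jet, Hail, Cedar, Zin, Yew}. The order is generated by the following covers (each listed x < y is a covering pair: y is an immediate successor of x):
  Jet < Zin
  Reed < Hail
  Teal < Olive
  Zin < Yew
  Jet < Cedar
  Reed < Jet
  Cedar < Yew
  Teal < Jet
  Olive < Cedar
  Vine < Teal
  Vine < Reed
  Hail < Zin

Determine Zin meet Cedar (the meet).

Common lower bounds of {Zin, Cedar}: Jet, Reed, Teal, Vine.
The greatest among these is Jet.

Jet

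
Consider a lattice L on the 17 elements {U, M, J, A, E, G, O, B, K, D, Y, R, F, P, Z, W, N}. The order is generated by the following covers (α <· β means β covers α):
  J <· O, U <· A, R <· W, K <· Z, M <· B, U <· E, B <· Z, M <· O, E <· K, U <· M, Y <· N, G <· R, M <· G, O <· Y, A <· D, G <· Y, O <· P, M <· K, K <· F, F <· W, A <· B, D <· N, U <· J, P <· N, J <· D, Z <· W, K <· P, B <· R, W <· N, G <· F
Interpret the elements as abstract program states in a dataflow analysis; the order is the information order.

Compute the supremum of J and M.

Common upper bounds of {J, M}: N, O, P, Y.
The least among these is O.

O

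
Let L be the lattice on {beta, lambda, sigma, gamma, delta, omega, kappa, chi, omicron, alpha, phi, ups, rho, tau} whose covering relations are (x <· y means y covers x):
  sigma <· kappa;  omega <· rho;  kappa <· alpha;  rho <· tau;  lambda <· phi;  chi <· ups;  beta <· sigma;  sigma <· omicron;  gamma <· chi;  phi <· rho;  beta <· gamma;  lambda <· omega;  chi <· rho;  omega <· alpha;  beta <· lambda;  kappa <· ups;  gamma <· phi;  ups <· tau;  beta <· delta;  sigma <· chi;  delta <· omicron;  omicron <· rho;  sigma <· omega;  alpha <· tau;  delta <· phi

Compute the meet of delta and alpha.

beta

Common lower bounds of {delta, alpha}: beta.
The greatest among these is beta.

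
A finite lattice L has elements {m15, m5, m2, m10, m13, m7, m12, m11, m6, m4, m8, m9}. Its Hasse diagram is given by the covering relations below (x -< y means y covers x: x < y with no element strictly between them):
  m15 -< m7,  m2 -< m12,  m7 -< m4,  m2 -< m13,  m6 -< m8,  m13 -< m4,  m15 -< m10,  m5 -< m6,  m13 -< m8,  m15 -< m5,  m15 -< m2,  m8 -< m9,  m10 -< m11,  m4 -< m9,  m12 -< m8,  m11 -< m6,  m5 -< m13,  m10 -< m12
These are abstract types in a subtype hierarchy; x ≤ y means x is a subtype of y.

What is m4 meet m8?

Common lower bounds of {m4, m8}: m13, m15, m2, m5.
The greatest among these is m13.

m13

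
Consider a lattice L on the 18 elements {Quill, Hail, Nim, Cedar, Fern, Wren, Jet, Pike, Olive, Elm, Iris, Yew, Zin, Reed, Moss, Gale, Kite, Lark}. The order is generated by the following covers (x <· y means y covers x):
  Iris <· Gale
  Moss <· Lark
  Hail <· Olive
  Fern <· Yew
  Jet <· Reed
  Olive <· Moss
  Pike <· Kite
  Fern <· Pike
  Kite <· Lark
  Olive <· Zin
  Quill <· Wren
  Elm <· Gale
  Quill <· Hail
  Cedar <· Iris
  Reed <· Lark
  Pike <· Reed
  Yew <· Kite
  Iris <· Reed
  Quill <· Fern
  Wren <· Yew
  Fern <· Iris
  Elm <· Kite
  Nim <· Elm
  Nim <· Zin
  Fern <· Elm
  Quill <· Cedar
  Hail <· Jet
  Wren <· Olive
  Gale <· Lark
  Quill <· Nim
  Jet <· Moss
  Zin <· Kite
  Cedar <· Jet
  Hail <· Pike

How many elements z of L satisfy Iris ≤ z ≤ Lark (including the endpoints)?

The interval [Iris, Lark] = {Gale, Iris, Lark, Reed}, which has 4 elements.

4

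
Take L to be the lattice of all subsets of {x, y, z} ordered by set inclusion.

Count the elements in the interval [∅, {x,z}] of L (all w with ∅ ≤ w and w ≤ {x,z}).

4

The interval [∅, {x,z}] = {{x,z}, {x}, {z}, ∅}, which has 4 elements.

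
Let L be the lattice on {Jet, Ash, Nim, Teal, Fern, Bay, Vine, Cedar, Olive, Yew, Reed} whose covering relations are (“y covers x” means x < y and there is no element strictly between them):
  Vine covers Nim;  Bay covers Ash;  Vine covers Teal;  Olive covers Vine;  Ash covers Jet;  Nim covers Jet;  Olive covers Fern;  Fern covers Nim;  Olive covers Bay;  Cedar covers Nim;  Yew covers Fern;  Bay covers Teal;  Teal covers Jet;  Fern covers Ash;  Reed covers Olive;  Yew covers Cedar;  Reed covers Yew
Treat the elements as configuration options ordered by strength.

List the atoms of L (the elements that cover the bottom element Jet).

Ash, Nim, Teal

The atoms are exactly the elements that cover Jet: Ash, Nim, Teal.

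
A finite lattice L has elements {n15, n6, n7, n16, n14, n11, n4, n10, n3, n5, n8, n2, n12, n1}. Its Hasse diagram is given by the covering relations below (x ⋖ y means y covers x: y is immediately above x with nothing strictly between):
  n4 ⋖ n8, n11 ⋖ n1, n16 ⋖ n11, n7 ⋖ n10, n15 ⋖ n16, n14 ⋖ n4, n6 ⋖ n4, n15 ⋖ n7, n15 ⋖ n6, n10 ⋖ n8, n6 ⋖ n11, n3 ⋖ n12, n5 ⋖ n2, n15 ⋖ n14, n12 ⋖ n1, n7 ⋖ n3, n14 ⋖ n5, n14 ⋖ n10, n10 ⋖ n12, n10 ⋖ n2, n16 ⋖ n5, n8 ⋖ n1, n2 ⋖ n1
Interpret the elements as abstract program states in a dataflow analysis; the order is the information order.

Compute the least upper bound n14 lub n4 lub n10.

Common upper bounds of {n14, n4, n10}: n1, n8.
The least among these is n8.

n8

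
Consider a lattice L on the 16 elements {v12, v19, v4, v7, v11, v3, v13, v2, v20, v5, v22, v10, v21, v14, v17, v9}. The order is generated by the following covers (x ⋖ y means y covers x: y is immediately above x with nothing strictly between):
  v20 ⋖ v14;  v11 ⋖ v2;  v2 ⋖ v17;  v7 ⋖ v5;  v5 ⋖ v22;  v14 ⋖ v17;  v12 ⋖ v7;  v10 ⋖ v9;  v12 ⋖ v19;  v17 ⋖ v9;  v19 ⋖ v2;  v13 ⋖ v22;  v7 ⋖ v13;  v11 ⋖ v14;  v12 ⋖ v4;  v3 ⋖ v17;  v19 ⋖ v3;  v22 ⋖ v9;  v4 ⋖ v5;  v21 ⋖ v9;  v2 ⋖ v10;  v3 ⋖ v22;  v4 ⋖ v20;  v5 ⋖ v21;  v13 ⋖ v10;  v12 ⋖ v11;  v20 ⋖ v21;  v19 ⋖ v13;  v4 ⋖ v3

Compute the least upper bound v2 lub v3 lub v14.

Common upper bounds of {v2, v3, v14}: v17, v9.
The least among these is v17.

v17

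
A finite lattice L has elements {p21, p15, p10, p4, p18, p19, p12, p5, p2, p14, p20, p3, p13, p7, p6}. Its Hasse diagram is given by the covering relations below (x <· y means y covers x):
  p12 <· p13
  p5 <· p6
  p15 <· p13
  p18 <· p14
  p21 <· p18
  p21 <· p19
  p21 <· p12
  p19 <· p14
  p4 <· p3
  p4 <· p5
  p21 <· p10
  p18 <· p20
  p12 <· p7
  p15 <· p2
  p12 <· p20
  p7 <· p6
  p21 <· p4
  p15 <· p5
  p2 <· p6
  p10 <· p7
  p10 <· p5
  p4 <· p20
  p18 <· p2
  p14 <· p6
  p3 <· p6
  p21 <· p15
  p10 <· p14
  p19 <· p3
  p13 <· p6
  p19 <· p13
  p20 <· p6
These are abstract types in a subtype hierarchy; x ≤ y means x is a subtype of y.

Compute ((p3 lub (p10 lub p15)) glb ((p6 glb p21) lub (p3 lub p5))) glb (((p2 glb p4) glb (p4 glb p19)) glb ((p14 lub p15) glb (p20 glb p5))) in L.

p21

p10 ∨ p15 = p5
p3 ∨ p5 = p6
p6 ∧ p21 = p21
p3 ∨ p5 = p6
p21 ∨ p6 = p6
p6 ∧ p6 = p6
p2 ∧ p4 = p21
p4 ∧ p19 = p21
p21 ∧ p21 = p21
p14 ∨ p15 = p6
p20 ∧ p5 = p4
p6 ∧ p4 = p4
p21 ∧ p4 = p21
p6 ∧ p21 = p21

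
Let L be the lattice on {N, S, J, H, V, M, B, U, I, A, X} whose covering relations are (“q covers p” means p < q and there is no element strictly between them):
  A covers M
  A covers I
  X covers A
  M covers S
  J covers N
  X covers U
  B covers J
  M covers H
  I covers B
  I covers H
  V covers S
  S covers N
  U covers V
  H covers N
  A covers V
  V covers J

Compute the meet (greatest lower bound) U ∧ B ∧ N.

N

Common lower bounds of {U, B, N}: N.
The greatest among these is N.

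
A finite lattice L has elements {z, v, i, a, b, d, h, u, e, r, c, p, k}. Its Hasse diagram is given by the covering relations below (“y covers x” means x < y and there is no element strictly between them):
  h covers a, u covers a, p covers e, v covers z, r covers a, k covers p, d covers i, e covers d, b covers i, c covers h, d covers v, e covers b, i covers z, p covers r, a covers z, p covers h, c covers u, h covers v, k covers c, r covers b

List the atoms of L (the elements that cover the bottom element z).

The atoms are exactly the elements that cover z: a, i, v.

a, i, v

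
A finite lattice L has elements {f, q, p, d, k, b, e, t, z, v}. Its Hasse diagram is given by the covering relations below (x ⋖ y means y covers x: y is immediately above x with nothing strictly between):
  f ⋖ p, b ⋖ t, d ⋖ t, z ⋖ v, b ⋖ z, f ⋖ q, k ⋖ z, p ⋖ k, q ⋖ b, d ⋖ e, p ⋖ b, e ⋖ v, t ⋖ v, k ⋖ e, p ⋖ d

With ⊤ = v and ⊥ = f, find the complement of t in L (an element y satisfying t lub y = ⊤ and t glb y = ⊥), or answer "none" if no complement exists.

For every candidate y, either t ∨ y ≠ v or t ∧ y ≠ f; no complement exists.

none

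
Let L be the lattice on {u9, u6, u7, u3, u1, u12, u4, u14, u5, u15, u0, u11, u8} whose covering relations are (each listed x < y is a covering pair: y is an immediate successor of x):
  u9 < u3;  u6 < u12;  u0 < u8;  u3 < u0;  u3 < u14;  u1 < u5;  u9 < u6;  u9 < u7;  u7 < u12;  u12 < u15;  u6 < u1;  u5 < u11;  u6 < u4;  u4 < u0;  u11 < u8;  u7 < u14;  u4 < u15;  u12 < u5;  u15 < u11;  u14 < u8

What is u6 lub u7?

u12

Common upper bounds of {u6, u7}: u11, u12, u15, u5, u8.
The least among these is u12.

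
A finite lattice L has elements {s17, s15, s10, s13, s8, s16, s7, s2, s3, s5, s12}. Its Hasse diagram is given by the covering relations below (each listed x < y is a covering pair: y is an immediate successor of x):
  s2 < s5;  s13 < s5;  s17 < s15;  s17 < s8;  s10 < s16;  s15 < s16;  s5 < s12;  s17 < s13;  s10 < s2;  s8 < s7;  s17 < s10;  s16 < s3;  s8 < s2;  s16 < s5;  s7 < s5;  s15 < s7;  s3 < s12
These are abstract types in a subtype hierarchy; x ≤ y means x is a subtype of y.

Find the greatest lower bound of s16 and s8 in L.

s17

Common lower bounds of {s16, s8}: s17.
The greatest among these is s17.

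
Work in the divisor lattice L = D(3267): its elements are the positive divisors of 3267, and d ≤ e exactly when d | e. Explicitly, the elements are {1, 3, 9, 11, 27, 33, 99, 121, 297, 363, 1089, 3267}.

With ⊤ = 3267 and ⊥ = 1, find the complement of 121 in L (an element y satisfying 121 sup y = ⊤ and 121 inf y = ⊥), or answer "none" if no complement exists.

Need y with 121 ∨ y = 3267 and 121 ∧ y = 1.
Checking each element gives: 27.

27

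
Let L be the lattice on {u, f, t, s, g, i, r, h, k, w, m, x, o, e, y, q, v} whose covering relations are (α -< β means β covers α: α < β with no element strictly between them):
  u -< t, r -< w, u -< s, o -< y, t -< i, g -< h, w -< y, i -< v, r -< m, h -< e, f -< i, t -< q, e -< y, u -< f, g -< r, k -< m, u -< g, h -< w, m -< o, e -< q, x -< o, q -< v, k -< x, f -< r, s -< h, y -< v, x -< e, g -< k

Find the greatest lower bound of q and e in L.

Common lower bounds of {q, e}: e, g, h, k, s, u, x.
The greatest among these is e.

e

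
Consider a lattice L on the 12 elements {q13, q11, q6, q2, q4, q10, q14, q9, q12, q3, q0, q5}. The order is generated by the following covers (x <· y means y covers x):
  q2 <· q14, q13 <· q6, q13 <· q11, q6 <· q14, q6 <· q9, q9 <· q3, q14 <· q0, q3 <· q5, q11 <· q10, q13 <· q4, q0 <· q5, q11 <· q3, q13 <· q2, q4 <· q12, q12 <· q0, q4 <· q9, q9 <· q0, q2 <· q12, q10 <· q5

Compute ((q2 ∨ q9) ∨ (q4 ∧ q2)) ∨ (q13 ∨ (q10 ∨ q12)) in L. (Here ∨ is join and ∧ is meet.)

q5

q2 ∨ q9 = q0
q4 ∧ q2 = q13
q0 ∨ q13 = q0
q10 ∨ q12 = q5
q13 ∨ q5 = q5
q0 ∨ q5 = q5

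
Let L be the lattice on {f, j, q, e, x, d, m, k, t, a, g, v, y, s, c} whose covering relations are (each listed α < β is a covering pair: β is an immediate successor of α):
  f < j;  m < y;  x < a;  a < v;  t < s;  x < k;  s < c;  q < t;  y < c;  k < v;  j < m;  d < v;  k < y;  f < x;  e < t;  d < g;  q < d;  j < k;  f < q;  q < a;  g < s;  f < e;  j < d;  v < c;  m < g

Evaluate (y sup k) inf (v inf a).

y ∨ k = y
v ∧ a = a
y ∧ a = x

x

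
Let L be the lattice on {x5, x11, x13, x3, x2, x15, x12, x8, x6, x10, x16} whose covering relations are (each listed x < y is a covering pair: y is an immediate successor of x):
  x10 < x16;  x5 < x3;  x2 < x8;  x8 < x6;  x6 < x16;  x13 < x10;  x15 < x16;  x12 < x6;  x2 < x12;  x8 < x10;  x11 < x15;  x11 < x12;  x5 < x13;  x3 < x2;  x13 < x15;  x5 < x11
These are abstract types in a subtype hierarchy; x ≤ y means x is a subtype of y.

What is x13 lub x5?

Common upper bounds of {x13, x5}: x10, x13, x15, x16.
The least among these is x13.

x13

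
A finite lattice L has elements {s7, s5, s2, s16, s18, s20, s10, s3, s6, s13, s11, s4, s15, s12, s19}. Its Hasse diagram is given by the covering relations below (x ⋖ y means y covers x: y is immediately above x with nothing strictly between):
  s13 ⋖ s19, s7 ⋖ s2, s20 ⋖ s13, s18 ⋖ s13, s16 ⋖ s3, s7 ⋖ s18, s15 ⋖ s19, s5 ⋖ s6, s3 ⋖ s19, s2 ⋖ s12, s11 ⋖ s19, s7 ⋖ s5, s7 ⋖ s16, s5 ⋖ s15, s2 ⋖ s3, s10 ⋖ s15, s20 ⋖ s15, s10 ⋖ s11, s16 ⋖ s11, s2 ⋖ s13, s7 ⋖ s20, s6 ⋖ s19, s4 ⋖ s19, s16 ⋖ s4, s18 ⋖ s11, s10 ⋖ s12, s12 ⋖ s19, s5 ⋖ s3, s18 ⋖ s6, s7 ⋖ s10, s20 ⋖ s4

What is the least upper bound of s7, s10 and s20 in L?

s15

Common upper bounds of {s7, s10, s20}: s15, s19.
The least among these is s15.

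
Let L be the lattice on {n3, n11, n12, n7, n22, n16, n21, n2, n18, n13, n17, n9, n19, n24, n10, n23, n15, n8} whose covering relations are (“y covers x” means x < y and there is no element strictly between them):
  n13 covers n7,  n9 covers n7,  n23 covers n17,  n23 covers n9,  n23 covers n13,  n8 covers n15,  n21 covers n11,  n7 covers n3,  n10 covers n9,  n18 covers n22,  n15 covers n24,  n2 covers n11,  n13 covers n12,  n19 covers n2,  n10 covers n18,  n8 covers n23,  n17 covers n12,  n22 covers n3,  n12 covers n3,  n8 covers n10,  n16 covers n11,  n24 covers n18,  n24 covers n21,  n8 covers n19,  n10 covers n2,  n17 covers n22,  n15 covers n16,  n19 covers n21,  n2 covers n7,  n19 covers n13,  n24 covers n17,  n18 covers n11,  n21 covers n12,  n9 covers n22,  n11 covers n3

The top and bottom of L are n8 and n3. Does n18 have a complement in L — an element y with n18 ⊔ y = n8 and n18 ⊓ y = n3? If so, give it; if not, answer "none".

n13

Need y with n18 ∨ y = n8 and n18 ∧ y = n3.
Checking each element gives: n13.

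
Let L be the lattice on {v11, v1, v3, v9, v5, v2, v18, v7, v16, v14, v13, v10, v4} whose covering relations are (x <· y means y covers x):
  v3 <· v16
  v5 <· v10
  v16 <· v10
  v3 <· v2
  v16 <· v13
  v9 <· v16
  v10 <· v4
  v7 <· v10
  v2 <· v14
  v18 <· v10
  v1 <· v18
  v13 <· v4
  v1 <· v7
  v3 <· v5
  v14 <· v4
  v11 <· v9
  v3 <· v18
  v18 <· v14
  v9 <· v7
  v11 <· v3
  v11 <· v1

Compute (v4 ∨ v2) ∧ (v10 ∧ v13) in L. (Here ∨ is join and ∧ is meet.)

v4 ∨ v2 = v4
v10 ∧ v13 = v16
v4 ∧ v16 = v16

v16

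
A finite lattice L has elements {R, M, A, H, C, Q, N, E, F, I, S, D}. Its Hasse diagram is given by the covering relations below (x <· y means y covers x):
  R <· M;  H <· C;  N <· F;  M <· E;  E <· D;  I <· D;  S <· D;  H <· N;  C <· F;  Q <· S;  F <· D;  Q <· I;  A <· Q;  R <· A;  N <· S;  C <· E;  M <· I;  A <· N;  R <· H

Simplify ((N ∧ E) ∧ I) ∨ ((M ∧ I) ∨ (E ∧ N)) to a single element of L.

E

N ∧ E = H
H ∧ I = R
M ∧ I = M
E ∧ N = H
M ∨ H = E
R ∨ E = E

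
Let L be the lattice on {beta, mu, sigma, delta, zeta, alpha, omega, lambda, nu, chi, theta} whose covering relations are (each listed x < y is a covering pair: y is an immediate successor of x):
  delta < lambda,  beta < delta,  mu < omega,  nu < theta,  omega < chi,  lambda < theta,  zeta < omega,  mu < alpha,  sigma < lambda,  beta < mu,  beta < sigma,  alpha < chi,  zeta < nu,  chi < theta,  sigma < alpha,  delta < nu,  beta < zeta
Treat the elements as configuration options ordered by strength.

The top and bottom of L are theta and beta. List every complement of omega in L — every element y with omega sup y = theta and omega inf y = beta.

delta, lambda

Need y with omega ∨ y = theta and omega ∧ y = beta.
Checking each element gives: delta, lambda.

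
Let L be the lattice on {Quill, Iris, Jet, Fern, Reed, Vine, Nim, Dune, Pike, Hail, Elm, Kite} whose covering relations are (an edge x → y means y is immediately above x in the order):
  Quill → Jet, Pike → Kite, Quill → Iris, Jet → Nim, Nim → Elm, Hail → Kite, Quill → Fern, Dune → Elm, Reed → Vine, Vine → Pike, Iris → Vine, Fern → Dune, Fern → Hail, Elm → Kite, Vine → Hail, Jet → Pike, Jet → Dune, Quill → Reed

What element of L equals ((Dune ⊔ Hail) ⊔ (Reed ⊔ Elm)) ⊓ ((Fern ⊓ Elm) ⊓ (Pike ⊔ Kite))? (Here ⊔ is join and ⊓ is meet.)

Fern

Dune ∨ Hail = Kite
Reed ∨ Elm = Kite
Kite ∨ Kite = Kite
Fern ∧ Elm = Fern
Pike ∨ Kite = Kite
Fern ∧ Kite = Fern
Kite ∧ Fern = Fern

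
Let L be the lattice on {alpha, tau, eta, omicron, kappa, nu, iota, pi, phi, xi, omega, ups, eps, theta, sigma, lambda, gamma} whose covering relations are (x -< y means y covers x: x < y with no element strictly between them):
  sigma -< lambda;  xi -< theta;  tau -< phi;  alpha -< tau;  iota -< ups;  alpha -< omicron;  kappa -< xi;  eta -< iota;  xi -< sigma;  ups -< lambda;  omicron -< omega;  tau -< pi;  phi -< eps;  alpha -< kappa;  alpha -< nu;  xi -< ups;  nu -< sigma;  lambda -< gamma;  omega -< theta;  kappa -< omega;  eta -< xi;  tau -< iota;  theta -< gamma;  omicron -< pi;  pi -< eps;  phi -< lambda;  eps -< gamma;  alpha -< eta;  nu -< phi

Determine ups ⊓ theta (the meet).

Common lower bounds of {ups, theta}: alpha, eta, kappa, xi.
The greatest among these is xi.

xi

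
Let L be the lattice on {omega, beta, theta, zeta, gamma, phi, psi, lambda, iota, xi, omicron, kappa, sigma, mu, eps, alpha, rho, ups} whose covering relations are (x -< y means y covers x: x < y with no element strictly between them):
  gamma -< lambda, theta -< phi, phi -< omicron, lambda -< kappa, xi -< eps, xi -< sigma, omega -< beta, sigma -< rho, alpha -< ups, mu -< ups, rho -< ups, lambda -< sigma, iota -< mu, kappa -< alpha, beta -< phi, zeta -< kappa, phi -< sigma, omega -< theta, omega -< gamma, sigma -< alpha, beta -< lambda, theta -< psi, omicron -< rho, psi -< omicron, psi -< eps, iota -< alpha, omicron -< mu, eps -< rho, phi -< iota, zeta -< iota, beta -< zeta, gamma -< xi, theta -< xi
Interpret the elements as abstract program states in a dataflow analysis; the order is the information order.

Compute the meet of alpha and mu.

Common lower bounds of {alpha, mu}: beta, iota, omega, phi, theta, zeta.
The greatest among these is iota.

iota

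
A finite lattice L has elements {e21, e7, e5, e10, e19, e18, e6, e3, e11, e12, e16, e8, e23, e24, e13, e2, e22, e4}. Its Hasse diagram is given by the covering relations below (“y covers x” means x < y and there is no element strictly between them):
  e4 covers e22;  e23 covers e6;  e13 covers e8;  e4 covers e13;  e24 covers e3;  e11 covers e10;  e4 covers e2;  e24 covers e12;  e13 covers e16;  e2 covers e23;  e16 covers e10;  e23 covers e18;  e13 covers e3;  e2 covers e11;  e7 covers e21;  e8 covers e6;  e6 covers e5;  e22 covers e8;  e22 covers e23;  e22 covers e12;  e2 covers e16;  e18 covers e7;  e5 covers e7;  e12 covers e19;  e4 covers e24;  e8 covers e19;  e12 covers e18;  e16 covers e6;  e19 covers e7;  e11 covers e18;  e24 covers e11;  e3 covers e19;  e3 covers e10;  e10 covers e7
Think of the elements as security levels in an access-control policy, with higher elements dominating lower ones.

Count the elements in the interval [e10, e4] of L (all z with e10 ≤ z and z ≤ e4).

8

The interval [e10, e4] = {e10, e11, e13, e16, e2, e24, e3, e4}, which has 8 elements.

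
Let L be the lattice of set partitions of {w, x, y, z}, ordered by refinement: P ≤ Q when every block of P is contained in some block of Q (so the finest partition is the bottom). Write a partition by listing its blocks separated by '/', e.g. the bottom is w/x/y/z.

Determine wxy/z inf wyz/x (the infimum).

wy/x/z

The meet (common refinement) of wxy/z and wyz/x intersects blocks pairwise, giving wy/x/z.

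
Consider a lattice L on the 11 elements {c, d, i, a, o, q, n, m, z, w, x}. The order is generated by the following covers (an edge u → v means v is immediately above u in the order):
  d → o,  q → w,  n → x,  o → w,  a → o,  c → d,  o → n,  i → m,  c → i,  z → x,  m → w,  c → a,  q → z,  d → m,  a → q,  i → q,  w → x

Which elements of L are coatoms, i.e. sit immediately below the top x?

n, w, z

The coatoms are exactly the elements covered by x: n, w, z.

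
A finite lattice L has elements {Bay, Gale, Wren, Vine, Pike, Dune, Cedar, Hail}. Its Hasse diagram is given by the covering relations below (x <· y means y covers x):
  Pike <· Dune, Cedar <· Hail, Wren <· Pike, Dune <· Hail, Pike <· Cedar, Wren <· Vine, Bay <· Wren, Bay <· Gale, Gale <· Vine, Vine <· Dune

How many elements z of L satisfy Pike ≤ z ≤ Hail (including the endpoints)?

4

The interval [Pike, Hail] = {Cedar, Dune, Hail, Pike}, which has 4 elements.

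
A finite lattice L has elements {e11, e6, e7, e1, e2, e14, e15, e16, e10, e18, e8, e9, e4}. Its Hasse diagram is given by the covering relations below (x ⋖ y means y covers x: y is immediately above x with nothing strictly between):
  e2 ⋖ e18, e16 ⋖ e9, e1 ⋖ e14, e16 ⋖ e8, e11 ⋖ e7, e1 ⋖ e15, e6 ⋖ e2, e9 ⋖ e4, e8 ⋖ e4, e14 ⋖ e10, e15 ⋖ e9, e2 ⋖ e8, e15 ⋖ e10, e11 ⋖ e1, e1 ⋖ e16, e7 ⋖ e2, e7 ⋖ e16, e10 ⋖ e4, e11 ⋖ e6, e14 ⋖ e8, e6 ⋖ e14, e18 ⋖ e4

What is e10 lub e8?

Common upper bounds of {e10, e8}: e4.
The least among these is e4.

e4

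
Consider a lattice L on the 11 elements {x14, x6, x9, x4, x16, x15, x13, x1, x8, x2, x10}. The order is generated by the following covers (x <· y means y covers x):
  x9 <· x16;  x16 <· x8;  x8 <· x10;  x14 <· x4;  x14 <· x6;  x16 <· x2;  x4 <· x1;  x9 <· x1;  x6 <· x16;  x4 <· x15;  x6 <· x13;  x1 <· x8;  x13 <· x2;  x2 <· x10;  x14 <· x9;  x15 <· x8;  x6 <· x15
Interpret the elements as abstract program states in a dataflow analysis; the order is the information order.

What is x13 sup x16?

x2

Common upper bounds of {x13, x16}: x10, x2.
The least among these is x2.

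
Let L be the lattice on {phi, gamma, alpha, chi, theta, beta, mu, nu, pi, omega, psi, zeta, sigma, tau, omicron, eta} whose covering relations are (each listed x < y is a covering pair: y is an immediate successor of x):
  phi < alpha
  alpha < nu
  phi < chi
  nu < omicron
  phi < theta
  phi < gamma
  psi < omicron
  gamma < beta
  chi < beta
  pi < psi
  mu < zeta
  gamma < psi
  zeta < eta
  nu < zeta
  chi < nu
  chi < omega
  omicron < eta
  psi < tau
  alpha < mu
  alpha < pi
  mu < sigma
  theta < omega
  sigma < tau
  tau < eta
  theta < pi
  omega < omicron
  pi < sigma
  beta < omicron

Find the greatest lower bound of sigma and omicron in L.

Common lower bounds of {sigma, omicron}: alpha, phi, pi, theta.
The greatest among these is pi.

pi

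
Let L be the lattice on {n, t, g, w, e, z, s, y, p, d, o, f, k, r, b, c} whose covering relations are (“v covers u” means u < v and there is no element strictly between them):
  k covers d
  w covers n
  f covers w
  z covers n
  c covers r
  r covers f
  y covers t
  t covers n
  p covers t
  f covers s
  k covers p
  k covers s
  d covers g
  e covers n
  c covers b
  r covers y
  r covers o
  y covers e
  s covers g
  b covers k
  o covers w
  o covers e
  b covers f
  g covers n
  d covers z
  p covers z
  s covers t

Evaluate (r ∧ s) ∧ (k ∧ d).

g

r ∧ s = s
k ∧ d = d
s ∧ d = g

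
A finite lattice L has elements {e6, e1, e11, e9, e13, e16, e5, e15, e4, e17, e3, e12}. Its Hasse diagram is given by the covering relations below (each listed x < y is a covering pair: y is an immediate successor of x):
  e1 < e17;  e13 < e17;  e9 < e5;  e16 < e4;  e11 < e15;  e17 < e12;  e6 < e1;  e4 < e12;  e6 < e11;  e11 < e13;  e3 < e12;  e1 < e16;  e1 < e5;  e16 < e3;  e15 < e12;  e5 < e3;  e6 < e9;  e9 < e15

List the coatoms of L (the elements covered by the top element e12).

e15, e17, e3, e4

The coatoms are exactly the elements covered by e12: e15, e17, e3, e4.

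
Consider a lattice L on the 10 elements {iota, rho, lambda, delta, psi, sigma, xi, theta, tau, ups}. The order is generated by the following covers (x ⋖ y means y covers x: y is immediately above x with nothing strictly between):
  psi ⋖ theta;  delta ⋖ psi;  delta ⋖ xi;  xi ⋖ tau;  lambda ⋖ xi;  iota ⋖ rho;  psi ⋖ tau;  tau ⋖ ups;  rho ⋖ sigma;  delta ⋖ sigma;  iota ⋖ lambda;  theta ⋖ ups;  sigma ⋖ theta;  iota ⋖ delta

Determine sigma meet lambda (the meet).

iota

Common lower bounds of {sigma, lambda}: iota.
The greatest among these is iota.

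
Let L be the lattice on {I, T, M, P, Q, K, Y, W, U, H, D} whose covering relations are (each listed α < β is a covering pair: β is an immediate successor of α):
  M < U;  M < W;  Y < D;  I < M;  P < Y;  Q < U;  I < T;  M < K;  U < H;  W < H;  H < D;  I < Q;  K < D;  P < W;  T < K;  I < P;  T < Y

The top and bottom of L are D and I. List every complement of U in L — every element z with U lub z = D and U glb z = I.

T, Y

Need z with U ∨ z = D and U ∧ z = I.
Checking each element gives: T, Y.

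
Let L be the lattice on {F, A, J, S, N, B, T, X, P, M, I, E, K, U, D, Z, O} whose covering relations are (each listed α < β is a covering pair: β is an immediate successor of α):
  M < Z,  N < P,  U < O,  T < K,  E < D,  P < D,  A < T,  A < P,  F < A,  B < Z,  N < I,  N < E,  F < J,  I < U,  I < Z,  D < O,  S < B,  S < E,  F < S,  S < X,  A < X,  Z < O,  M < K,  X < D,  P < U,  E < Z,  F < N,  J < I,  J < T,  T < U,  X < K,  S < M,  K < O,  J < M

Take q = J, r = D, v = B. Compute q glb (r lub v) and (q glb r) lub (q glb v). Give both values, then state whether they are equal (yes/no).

r lub v = O, so q glb (r lub v) = J glb O = J.
q glb r = F and q glb v = F, so (q glb r) lub (q glb v) = F lub F = F.
Equal: no.

J; F; no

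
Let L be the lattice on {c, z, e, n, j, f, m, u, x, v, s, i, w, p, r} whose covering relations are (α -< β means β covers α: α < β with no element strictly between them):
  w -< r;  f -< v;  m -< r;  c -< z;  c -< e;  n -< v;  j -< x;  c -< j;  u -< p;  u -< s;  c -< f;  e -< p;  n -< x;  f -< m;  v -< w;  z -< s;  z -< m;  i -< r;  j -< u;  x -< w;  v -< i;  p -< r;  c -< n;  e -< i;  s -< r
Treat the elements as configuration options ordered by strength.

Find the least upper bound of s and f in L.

r

Common upper bounds of {s, f}: r.
The least among these is r.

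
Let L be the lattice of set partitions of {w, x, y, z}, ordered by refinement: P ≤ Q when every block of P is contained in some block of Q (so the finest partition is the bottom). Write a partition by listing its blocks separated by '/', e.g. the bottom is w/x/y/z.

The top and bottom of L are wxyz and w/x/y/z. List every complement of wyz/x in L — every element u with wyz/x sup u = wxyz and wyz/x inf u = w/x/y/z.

Need u with wyz/x ∨ u = wxyz and wyz/x ∧ u = w/x/y/z.
Checking each element gives: w/xy/z, w/xz/y, wx/y/z.

w/xy/z, w/xz/y, wx/y/z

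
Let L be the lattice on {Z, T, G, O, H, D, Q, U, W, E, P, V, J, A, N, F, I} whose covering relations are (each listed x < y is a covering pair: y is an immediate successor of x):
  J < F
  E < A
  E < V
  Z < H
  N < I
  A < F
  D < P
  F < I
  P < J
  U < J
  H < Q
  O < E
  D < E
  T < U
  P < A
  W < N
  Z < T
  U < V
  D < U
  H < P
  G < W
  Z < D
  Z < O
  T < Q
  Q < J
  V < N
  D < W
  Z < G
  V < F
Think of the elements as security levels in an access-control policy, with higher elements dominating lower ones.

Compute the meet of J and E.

Common lower bounds of {J, E}: D, Z.
The greatest among these is D.

D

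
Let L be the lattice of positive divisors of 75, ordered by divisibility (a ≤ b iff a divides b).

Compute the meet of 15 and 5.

5

In the divisibility order, the meet is the greatest common divisor: gcd(15, 5) = 5.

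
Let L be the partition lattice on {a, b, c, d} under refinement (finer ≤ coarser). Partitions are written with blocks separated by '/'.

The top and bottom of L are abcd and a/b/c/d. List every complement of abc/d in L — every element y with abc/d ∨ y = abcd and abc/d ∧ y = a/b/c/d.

a/b/cd, a/bd/c, ad/b/c

Need y with abc/d ∨ y = abcd and abc/d ∧ y = a/b/c/d.
Checking each element gives: a/b/cd, a/bd/c, ad/b/c.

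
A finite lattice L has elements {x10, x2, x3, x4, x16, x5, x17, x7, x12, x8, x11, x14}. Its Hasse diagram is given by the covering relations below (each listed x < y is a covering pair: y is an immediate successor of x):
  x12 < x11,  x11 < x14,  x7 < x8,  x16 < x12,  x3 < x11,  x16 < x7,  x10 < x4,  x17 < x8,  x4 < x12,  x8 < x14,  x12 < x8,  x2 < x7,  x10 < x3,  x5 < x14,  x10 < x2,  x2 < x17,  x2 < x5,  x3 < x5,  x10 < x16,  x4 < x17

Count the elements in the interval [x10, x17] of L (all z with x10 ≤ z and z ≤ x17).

4

The interval [x10, x17] = {x10, x17, x2, x4}, which has 4 elements.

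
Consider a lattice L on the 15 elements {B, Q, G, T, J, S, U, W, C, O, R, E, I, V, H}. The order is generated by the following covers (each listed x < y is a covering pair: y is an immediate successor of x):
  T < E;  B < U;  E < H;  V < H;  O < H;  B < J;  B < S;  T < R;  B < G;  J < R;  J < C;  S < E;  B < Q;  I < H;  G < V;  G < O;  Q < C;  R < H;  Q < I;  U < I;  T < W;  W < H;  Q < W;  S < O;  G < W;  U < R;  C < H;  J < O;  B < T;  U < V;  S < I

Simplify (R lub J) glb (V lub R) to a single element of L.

R

R ∨ J = R
V ∨ R = H
R ∧ H = R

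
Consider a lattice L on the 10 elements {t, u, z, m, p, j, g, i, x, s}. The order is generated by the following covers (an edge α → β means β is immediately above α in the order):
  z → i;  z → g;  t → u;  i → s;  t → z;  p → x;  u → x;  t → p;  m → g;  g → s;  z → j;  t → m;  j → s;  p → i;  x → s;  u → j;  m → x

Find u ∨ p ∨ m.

Common upper bounds of {u, p, m}: s, x.
The least among these is x.

x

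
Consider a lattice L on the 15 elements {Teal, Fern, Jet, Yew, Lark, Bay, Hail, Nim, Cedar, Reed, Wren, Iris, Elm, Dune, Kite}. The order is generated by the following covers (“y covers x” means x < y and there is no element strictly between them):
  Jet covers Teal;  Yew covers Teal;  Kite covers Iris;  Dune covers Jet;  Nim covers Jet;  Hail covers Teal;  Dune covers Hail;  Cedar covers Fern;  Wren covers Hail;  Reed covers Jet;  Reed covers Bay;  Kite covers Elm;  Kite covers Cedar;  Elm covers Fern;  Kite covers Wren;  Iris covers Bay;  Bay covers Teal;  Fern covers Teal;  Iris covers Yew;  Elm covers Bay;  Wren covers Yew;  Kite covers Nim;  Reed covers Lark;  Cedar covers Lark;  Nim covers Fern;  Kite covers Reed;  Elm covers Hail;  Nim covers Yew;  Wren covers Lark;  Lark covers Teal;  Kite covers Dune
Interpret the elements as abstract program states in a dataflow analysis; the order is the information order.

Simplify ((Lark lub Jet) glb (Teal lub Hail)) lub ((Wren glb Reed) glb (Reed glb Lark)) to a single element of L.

Lark ∨ Jet = Reed
Teal ∨ Hail = Hail
Reed ∧ Hail = Teal
Wren ∧ Reed = Lark
Reed ∧ Lark = Lark
Lark ∧ Lark = Lark
Teal ∨ Lark = Lark

Lark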